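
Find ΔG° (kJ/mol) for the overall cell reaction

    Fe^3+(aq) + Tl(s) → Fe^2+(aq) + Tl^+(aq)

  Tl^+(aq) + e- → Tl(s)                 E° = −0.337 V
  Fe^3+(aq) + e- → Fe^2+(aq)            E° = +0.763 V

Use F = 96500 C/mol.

In the reaction as written Fe^3+(aq) is reduced, so the Fe³⁺/Fe²⁺ couple is the cathode and Tl⁺/Tl is the anode.
E°cell = +0.763 − (−0.337) = +1.100 V; balancing electrons gives n = 1.
ΔG° = −nFE°cell = −(1)(96500)(+1.100) J/mol = −106 kJ/mol.

−106 kJ/mol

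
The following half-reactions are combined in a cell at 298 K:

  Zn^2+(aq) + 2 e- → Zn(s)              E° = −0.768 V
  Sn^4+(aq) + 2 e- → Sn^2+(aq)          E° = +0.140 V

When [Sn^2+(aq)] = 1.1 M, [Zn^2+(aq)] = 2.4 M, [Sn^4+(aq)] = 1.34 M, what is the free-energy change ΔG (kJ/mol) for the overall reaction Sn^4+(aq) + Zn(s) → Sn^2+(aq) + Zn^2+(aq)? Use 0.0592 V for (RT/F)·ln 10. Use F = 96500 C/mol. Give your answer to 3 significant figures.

−174 kJ/mol

With Sn⁴⁺/Sn²⁺ reduced at the cathode, E°cell = +0.140 − (−0.768) = +0.908 V and n = 2.
Here Q = ([Sn^2+(aq)]·[Zn^2+(aq)]) / [Sn^4+(aq)] = 1.97 (log Q = 0.294), giving E = +0.908 − (0.0592/2)·(0.294) = +0.8993 V.
Then ΔG = −nFE = −2 × 96500 × +0.8993 J/mol = −174 kJ/mol.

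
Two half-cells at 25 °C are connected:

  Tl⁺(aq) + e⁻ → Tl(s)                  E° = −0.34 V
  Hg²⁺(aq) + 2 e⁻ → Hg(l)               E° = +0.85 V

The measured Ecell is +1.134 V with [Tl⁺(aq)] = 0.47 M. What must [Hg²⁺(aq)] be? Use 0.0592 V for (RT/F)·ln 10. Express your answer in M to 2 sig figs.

The Hg²⁺/Hg couple has the larger reduction potential, so it is the cathode: E°cell = +0.85 − (−0.34) = +1.19 V and n = 2.
Rearranging E = E° − (0.0592/n)·log Q gives log Q = 2(+1.19 − (+1.134))/0.0592 = 1.892.
The balanced reaction is Hg²⁺(aq) + 2 Tl(s) → Hg(l) + 2 Tl⁺(aq), so Q = [Tl⁺(aq)]^2 / [Hg²⁺(aq)].
Substituting the known concentrations and solving, log [Hg²⁺(aq)] = −2.548 and [Hg²⁺(aq)] = 0.0028 M.

0.0028 M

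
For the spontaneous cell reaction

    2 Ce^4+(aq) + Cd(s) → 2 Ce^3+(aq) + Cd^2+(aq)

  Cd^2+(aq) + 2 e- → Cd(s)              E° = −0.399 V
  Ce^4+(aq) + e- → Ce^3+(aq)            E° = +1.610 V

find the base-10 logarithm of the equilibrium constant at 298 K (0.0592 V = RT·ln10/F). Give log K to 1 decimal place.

log K = 67.9

The Ce⁴⁺/Ce³⁺ couple is reduced (cathode); E°cell = +1.610 − (−0.399) = +2.009 V with n = 2.
At equilibrium E = 0, so log K = nE°cell / 0.0592 = (2)(+2.009) / 0.0592 = 67.9.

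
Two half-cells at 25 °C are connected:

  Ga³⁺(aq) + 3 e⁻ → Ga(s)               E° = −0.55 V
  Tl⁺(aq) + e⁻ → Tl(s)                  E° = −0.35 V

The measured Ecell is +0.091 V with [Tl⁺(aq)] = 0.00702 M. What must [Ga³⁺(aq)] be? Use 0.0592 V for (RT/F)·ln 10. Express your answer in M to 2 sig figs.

With Tl⁺/Tl at the cathode and Ga³⁺/Ga at the anode, E°cell = −0.35 − (−0.55) = +0.20 V (n = 3).
Rearranging E = E° − (0.0592/n)·log Q gives log Q = 3(+0.20 − (+0.091))/0.0592 = 5.524.
Balancing electrons gives 3 Tl⁺(aq) + Ga(s) → 3 Tl(s) + Ga³⁺(aq); thus Q = [Ga³⁺(aq)] / [Tl⁺(aq)]^3.
Substituting the known concentrations and solving, log [Ga³⁺(aq)] = −0.937 and [Ga³⁺(aq)] = 0.12 M.

0.12 M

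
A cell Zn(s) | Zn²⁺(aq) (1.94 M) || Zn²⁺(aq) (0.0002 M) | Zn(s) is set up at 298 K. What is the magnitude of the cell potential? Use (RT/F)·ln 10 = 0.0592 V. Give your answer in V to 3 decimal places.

0.118 V

For a concentration cell E°cell = 0, since both electrodes use the same couple.
The compartment with the higher Zn²⁺(aq) concentration (1.94 M) acts as the cathode; ions are reduced there and produced at the dilute (0.0002 M) anode.
With n = 2, Ecell = −(0.0592/2)·log([dilute]/[conc]) = −(0.0592/2)·log(0.0002/1.94) = +0.118 V.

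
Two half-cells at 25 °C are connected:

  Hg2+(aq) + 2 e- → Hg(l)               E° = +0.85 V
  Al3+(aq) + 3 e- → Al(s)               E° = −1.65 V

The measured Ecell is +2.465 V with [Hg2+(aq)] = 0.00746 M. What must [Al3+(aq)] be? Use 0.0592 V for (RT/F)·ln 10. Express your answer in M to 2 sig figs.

Hg²⁺/Hg is the cathode (higher E°); E°cell = +0.85 − (−1.65) = +2.50 V with n = 6.
From the Nernst equation, log Q = n(E° − E)/0.0592 = 6·(+2.50 − (+2.465))/0.0592 = 3.547.
Balancing electrons gives 3 Hg2+(aq) + 2 Al(s) → 3 Hg(l) + 2 Al3+(aq); thus Q = [Al3+(aq)]^2 / [Hg2+(aq)]^3.
Isolating [Al3+(aq)] in Q = 10^{3.547} yields log [Al3+(aq)] = −1.417, i.e. 0.038 M.

0.038 M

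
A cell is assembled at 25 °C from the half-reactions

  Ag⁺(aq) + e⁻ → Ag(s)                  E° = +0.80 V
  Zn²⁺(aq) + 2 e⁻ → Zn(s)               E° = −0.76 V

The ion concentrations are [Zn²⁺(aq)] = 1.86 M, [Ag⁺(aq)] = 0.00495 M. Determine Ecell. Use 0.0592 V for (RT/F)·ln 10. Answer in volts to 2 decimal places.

The Ag⁺/Ag couple has the more positive E°, so it is the cathode; Zn²⁺/Zn is the anode.
The standard potential is +0.80 − (−0.76) = +1.56 V and the balanced reaction transfers n = 2 electrons.
For the overall reaction 2 Ag⁺(aq) + Zn(s) → 2 Ag(s) + Zn²⁺(aq), Q = [Zn²⁺(aq)] / [Ag⁺(aq)]^2 = 7.59×10^4, giving log Q = 4.880.
E = E° − (0.0592/n)·log Q = +1.56 − (0.0592/2)(4.880) = +1.42 V.

+1.42 V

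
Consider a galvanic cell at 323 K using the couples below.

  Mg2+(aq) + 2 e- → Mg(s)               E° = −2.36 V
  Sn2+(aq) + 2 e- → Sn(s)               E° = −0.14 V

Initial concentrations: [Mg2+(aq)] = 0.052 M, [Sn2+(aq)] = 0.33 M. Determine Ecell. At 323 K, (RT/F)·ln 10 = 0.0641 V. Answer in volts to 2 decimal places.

Since E°(Sn²⁺/Sn) > E°(Mg²⁺/Mg), Sn²⁺/Sn serves as the cathode.
E°cell = −0.14 − (−2.36) = +2.22 V, with n = 2 electrons transferred.
For the overall reaction Sn2+(aq) + Mg(s) → Sn(s) + Mg2+(aq), Q = [Mg2+(aq)] / [Sn2+(aq)] = 0.158, giving log Q = −0.803.
E = E° − (0.0641/n)·log Q = +2.22 − (0.0641/2)(−0.803) = +2.25 V.

+2.25 V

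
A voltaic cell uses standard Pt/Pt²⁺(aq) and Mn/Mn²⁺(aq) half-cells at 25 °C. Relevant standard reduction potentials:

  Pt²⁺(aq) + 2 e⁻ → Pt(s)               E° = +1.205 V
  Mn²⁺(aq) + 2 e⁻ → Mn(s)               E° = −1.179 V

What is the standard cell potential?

+2.384 V

Of the two couples in this cell, the one with the more positive reduction potential is reduced at the cathode: here that is Pt²⁺/Pt (+1.205 V); Mn²⁺/Mn (−1.179 V) is the anode.
E°cell = E°(cathode) − E°(anode) = +1.205 − (−1.179) = +2.384 V.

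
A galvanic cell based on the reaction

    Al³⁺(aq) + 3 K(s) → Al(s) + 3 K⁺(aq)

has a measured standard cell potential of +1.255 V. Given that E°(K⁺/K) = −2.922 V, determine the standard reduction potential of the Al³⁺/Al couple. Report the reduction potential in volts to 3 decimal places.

In the reaction as written the Al³⁺/Al couple is reduced (cathode) and K⁺/K is oxidized (anode), so E°cell = E°(Al³⁺/Al) − E°(K⁺/K).
E°(Al³⁺/Al) = E°cell + E°(anode) = +1.255 + (−2.922) = −1.667 V.

−1.667 V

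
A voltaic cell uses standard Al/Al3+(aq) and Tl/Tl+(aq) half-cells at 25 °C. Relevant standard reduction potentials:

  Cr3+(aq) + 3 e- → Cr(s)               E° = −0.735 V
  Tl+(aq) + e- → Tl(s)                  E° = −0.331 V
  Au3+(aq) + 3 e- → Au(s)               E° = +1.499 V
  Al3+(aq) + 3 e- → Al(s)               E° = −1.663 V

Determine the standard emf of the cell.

+1.332 V

Of the two couples in this cell, the one with the more positive reduction potential is reduced at the cathode: here that is Tl⁺/Tl (−0.331 V); Al³⁺/Al (−1.663 V) is the anode.
E°cell = E°(cathode) − E°(anode) = −0.331 − (−1.663) = +1.332 V.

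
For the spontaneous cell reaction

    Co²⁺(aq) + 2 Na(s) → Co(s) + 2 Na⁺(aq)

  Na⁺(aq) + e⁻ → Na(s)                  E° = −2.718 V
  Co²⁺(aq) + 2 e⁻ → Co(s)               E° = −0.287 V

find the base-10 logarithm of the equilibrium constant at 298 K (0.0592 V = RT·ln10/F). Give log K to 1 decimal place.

The Co²⁺/Co couple is reduced (cathode); E°cell = −0.287 − (−2.718) = +2.431 V with n = 2.
At equilibrium E = 0, so log K = nE°cell / 0.0592 = (2)(+2.431) / 0.0592 = 82.1.

log K = 82.1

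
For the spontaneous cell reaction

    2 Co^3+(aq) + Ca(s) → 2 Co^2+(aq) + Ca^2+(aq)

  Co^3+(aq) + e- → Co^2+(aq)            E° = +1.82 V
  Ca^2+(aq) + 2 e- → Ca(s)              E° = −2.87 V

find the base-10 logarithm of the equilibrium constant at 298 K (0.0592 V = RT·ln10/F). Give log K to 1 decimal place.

log K = 158.4

The Co³⁺/Co²⁺ couple is reduced (cathode); E°cell = +1.82 − (−2.87) = +4.69 V with n = 2.
At equilibrium E = 0, so log K = nE°cell / 0.0592 = (2)(+4.69) / 0.0592 = 158.4.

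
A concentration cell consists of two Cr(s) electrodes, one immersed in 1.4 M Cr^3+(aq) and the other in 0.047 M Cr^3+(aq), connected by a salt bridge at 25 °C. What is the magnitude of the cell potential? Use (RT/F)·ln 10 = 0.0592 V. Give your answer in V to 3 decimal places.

For a concentration cell E°cell = 0, since both electrodes use the same couple.
The compartment with the higher Cr^3+(aq) concentration (1.4 M) acts as the cathode; ions are reduced there and produced at the dilute (0.047 M) anode.
With n = 3, Ecell = −(0.0592/3)·log([dilute]/[conc]) = −(0.0592/3)·log(0.047/1.4) = +0.029 V.

0.029 V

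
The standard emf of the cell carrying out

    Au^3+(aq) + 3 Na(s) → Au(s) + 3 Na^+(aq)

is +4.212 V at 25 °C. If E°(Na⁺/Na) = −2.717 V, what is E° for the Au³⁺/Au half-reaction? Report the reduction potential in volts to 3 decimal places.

+1.495 V

In the reaction as written the Au³⁺/Au couple is reduced (cathode) and Na⁺/Na is oxidized (anode), so E°cell = E°(Au³⁺/Au) − E°(Na⁺/Na).
E°(Au³⁺/Au) = E°cell + E°(anode) = +4.212 + (−2.717) = +1.495 V.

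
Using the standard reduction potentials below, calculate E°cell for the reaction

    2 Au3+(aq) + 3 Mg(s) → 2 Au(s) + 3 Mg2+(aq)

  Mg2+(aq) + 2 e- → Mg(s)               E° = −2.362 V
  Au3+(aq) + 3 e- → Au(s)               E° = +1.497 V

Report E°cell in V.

+3.859 V

Au3+(aq) gains electrons, so the Au³⁺/Au couple is the cathode; the Mg²⁺/Mg couple is the anode.
E°cell = E°(cathode) − E°(anode) = +1.497 − (−2.362) = +3.859 V.
The positive value indicates the reaction is spontaneous as written.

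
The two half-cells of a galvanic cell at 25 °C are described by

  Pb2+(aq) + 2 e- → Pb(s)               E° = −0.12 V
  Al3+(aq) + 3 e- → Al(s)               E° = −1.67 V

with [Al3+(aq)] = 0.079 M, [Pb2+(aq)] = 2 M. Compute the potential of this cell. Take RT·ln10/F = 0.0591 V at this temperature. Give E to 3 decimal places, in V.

Since E°(Pb²⁺/Pb) > E°(Al³⁺/Al), Pb²⁺/Pb serves as the cathode.
The standard potential is −0.12 − (−1.67) = +1.55 V and the balanced reaction transfers n = 6 electrons.
The balanced reaction is 3 Pb2+(aq) + 2 Al(s) → 3 Pb(s) + 2 Al3+(aq), so Q = [Al3+(aq)]^2 / [Pb2+(aq)]^3 = 0.00078 and log Q = −3.108.
By the Nernst equation, E = +1.55 − (0.0591/6)·(−3.108) = +1.581 V.

+1.581 V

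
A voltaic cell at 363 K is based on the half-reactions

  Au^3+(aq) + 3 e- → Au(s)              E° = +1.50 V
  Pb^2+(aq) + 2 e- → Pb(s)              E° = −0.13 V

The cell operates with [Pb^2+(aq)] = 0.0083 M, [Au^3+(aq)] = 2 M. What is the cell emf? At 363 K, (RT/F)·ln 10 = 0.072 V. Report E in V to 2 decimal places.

+1.71 V

Since E°(Au³⁺/Au) > E°(Pb²⁺/Pb), Au³⁺/Au serves as the cathode.
The standard potential is +1.50 − (−0.13) = +1.63 V and the balanced reaction transfers n = 6 electrons.
The balanced reaction is 2 Au^3+(aq) + 3 Pb(s) → 2 Au(s) + 3 Pb^2+(aq), so Q = [Pb^2+(aq)]^3 / [Au^3+(aq)]^2 = 1.43×10^−7 and log Q = −6.845.
By the Nernst equation, E = +1.63 − (0.072/6)·(−6.845) = +1.71 V.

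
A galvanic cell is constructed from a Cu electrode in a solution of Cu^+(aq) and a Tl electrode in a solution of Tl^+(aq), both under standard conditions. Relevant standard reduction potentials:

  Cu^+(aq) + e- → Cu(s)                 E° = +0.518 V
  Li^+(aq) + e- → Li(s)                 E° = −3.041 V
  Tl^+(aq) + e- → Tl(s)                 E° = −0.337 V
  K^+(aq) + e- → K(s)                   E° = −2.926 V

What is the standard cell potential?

+0.855 V

The Cu⁺/Cu couple has the higher E°, so Cu ion is reduced (cathode) and Tl is oxidized (anode).
E°cell = E°(cathode) − E°(anode) = +0.518 − (−0.337) = +0.855 V.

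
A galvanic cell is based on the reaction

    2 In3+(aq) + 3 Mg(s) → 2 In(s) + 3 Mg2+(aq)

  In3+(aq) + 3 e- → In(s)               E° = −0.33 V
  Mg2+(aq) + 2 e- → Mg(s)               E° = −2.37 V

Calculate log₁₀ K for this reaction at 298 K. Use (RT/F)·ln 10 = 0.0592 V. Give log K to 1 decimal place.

log K = 206.8

The In³⁺/In couple is reduced (cathode); E°cell = −0.33 − (−2.37) = +2.04 V with n = 6.
At equilibrium E = 0, so log K = nE°cell / 0.0592 = (6)(+2.04) / 0.0592 = 206.8.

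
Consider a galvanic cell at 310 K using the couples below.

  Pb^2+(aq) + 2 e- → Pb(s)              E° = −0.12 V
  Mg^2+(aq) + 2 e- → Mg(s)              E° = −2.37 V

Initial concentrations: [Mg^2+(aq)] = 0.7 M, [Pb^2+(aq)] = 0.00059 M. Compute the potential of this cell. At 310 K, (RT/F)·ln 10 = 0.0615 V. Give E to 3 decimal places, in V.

Pb²⁺/Pb is reduced (cathode, E° = −0.12 V) and Mg²⁺/Mg is oxidized (anode).
The standard potential is −0.12 − (−2.37) = +2.25 V and the balanced reaction transfers n = 2 electrons.
The balanced reaction is Pb^2+(aq) + Mg(s) → Pb(s) + Mg^2+(aq), so Q = [Mg^2+(aq)] / [Pb^2+(aq)] = 1.19×10^3 and log Q = 3.074.
E = E° − (0.0615/n)·log Q = +2.25 − (0.0615/2)(3.074) = +2.155 V.

+2.155 V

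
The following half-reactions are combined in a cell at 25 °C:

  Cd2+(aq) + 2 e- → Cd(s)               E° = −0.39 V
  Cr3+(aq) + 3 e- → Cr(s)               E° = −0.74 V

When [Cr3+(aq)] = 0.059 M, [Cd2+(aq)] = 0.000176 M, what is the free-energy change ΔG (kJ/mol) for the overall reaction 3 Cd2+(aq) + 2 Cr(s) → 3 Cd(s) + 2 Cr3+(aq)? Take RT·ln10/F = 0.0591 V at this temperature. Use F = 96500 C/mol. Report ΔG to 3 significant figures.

With Cd²⁺/Cd reduced at the cathode, E°cell = −0.39 − (−0.74) = +0.35 V and n = 6.
Q = [Cr3+(aq)]^2 / [Cd2+(aq)]^3 = 6.39×10^8, so log Q = 8.805 and E = +0.35 − (0.0591/6)(8.805) = +0.2633 V.
Then ΔG = −nFE = −6 × 96500 × +0.2633 J/mol = −152 kJ/mol.

−152 kJ/mol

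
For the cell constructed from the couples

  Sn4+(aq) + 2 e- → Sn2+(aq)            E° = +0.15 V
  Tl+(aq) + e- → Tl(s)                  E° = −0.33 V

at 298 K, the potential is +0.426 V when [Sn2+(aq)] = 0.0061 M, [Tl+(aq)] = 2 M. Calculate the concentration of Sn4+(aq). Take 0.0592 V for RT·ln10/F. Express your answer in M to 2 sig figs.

Sn⁴⁺/Sn²⁺ is the cathode (higher E°); E°cell = +0.15 − (−0.33) = +0.48 V with n = 2.
From the Nernst equation, log Q = n(E° − E)/0.0592 = 2·(+0.48 − (+0.426))/0.0592 = 1.824.
The balanced reaction is Sn4+(aq) + 2 Tl(s) → Sn2+(aq) + 2 Tl+(aq), so Q = ([Sn2+(aq)]·[Tl+(aq)]^2) / [Sn4+(aq)].
Solving for the unknown gives log [Sn4+(aq)] = −3.437, so [Sn4+(aq)] ≈ 0.00037 M.

0.00037 M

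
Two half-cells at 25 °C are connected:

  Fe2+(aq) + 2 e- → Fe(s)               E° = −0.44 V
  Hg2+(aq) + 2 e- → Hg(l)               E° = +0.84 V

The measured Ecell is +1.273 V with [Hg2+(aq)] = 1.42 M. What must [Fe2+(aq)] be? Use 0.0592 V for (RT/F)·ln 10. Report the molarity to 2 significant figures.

2.4 M

Hg²⁺/Hg is the cathode (higher E°); E°cell = +0.84 − (−0.44) = +1.28 V with n = 2.
From the Nernst equation, log Q = n(E° − E)/0.0592 = 2·(+1.28 − (+1.273))/0.0592 = 0.236.
The balanced reaction is Hg2+(aq) + Fe(s) → Hg(l) + Fe2+(aq), so Q = [Fe2+(aq)] / [Hg2+(aq)].
Substituting the known concentrations and solving, log [Fe2+(aq)] = 0.388 and [Fe2+(aq)] = 2.4 M.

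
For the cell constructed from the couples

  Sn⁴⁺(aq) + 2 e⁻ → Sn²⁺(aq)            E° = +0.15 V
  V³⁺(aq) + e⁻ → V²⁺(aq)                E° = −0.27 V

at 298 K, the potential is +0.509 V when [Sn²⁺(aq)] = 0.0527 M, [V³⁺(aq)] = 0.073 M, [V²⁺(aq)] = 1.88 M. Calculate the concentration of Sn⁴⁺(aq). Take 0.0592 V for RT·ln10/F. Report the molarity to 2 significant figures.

With Sn⁴⁺/Sn²⁺ at the cathode and V³⁺/V²⁺ at the anode, E°cell = +0.15 − (−0.27) = +0.42 V (n = 2).
Since E = E° − (0.0592/n)·log Q, log Q = n(E° − E)/0.0592 = −3.007.
Balancing electrons gives Sn⁴⁺(aq) + 2 V²⁺(aq) → Sn²⁺(aq) + 2 V³⁺(aq); thus Q = ([Sn²⁺(aq)]·[V³⁺(aq)]^2) / ([Sn⁴⁺(aq)]·[V²⁺(aq)]^2).
Substituting the known concentrations and solving, log [Sn⁴⁺(aq)] = −1.093 and [Sn⁴⁺(aq)] = 0.081 M.

0.081 M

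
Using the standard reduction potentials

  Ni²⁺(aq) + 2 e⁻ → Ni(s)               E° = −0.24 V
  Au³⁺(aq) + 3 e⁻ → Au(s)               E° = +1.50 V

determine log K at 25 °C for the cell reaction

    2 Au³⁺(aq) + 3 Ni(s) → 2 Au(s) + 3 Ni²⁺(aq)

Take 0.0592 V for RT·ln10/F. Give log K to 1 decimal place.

log K = 176.4

The Au³⁺/Au couple is reduced (cathode); E°cell = +1.50 − (−0.24) = +1.74 V with n = 6.
At equilibrium E = 0, so log K = nE°cell / 0.0592 = (6)(+1.74) / 0.0592 = 176.4.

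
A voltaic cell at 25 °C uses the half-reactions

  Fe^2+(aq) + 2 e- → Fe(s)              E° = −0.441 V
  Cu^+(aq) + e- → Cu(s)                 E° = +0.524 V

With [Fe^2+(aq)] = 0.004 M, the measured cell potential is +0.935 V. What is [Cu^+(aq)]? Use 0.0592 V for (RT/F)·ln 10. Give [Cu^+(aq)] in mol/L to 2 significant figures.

The Cu⁺/Cu couple has the larger reduction potential, so it is the cathode: E°cell = +0.524 − (−0.441) = +0.965 V and n = 2.
From the Nernst equation, log Q = n(E° − E)/0.0592 = 2·(+0.965 − (+0.935))/0.0592 = 1.014.
The balanced reaction is 2 Cu^+(aq) + Fe(s) → 2 Cu(s) + Fe^2+(aq), so Q = [Fe^2+(aq)] / [Cu^+(aq)]^2.
Solving for the unknown gives log [Cu^+(aq)] = −1.706, so [Cu^+(aq)] ≈ 0.020 M.

0.020 M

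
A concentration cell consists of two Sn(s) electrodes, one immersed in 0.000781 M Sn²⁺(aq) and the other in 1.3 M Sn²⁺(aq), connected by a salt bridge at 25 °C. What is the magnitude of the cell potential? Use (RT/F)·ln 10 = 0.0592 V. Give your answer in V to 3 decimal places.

For a concentration cell E°cell = 0, since both electrodes use the same couple.
The compartment with the higher Sn²⁺(aq) concentration (1.3 M) acts as the cathode; ions are reduced there and produced at the dilute (0.000781 M) anode.
With n = 2, Ecell = −(0.0592/2)·log([dilute]/[conc]) = −(0.0592/2)·log(0.000781/1.3) = +0.095 V.

0.095 V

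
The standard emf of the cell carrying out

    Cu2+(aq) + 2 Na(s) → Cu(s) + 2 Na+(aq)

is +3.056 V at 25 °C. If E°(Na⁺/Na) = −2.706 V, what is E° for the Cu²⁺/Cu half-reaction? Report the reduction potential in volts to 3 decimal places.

+0.350 V

In the reaction as written the Cu²⁺/Cu couple is reduced (cathode) and Na⁺/Na is oxidized (anode), so E°cell = E°(Cu²⁺/Cu) − E°(Na⁺/Na).
E°(Cu²⁺/Cu) = E°cell + E°(anode) = +3.056 + (−2.706) = +0.350 V.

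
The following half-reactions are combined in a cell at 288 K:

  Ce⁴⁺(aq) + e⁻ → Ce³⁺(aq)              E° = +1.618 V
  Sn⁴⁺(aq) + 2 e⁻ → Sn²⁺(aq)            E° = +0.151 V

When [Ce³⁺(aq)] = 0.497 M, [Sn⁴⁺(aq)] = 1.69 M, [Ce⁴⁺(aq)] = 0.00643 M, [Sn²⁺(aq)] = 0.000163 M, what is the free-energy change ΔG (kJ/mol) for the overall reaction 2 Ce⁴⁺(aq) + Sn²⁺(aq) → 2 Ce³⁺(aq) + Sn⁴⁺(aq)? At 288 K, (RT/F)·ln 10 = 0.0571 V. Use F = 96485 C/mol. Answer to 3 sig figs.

−240 kJ/mol

With Ce⁴⁺/Ce³⁺ reduced at the cathode, E°cell = +1.618 − (+0.151) = +1.467 V and n = 2.
The reaction quotient is ([Ce³⁺(aq)]^2·[Sn⁴⁺(aq)]) / ([Ce⁴⁺(aq)]^2·[Sn²⁺(aq)]) = 6.19×10^7; by Nernst, E = +1.467 − (0.0571/2)(7.792) = +1.2445 V.
Finally ΔG = −nFE = −(2)(96485 C/mol)(+1.2445 V) = −240 kJ/mol.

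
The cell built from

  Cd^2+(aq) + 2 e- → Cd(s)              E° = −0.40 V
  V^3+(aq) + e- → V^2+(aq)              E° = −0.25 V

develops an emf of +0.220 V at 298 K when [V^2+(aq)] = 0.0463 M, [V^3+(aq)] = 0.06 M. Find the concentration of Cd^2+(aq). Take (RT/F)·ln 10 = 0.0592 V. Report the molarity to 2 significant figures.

0.0072 M

The V³⁺/V²⁺ couple has the larger reduction potential, so it is the cathode: E°cell = −0.25 − (−0.40) = +0.15 V and n = 2.
Rearranging E = E° − (0.0592/n)·log Q gives log Q = 2(+0.15 − (+0.220))/0.0592 = −2.365.
Balancing electrons gives 2 V^3+(aq) + Cd(s) → 2 V^2+(aq) + Cd^2+(aq); thus Q = ([V^2+(aq)]^2·[Cd^2+(aq)]) / [V^3+(aq)]^2.
Substituting the known concentrations and solving, log [Cd^2+(aq)] = −2.140 and [Cd^2+(aq)] = 0.0072 M.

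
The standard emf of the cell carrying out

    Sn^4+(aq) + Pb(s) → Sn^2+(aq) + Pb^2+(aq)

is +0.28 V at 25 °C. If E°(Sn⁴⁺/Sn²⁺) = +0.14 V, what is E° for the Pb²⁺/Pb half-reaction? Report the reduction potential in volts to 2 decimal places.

−0.14 V

In the reaction as written the Sn⁴⁺/Sn²⁺ couple is reduced (cathode) and Pb²⁺/Pb is oxidized (anode), so E°cell = E°(Sn⁴⁺/Sn²⁺) − E°(Pb²⁺/Pb).
E°(Pb²⁺/Pb) = E°(cathode) − E°cell = +0.14 − (+0.28) = −0.14 V.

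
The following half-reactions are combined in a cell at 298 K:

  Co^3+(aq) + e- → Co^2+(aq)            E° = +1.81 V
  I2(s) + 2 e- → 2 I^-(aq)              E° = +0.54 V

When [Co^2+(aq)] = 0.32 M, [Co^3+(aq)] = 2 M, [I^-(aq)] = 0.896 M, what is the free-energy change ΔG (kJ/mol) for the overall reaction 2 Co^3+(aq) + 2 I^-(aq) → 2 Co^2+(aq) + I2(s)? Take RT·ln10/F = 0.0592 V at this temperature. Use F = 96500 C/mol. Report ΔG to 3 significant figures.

−254 kJ/mol

With Co³⁺/Co²⁺ reduced at the cathode, E°cell = +1.81 − (+0.54) = +1.27 V and n = 2.
Q = [Co^2+(aq)]^2 / ([Co^3+(aq)]^2·[I^-(aq)]^2) = 0.0319, so log Q = −1.496 and E = +1.27 − (0.0592/2)(−1.496) = +1.3143 V.
ΔG = −nFE = −(2)(96500)(+1.3143) J/mol = −254 kJ/mol.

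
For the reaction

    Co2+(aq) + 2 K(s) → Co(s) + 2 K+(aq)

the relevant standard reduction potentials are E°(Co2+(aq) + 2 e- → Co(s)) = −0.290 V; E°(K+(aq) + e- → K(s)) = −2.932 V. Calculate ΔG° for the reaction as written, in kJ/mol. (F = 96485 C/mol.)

−510 kJ/mol

In the reaction as written Co2+(aq) is reduced, so the Co²⁺/Co couple is the cathode and K⁺/K is the anode.
E°cell = −0.290 − (−2.932) = +2.642 V; balancing electrons gives n = 2.
ΔG° = −nFE°cell = −(2)(96485)(+2.642) J/mol = −510 kJ/mol.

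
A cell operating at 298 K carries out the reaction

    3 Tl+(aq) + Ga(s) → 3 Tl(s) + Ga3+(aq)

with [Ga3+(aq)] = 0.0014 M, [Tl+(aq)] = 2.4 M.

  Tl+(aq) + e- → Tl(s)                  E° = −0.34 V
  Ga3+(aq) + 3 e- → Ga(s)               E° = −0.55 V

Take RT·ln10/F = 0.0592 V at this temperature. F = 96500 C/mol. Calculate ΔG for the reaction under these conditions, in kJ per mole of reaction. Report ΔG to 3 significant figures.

The standard cell potential is −0.34 − (−0.55) = +0.21 V, with n = 3 electrons in the balanced equation.
The reaction quotient is [Ga3+(aq)] / [Tl+(aq)]^3 = 0.000101; by Nernst, E = +0.21 − (0.0592/3)(−3.995) = +0.2888 V.
Then ΔG = −nFE = −3 × 96500 × +0.2888 J/mol = −83.6 kJ/mol.

−83.6 kJ/mol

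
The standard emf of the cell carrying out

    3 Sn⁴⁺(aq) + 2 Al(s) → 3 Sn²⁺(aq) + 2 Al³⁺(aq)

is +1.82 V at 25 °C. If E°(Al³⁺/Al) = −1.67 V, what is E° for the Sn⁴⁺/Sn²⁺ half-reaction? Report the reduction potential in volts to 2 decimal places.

In the reaction as written the Sn⁴⁺/Sn²⁺ couple is reduced (cathode) and Al³⁺/Al is oxidized (anode), so E°cell = E°(Sn⁴⁺/Sn²⁺) − E°(Al³⁺/Al).
E°(Sn⁴⁺/Sn²⁺) = E°cell + E°(anode) = +1.82 + (−1.67) = +0.15 V.

+0.15 V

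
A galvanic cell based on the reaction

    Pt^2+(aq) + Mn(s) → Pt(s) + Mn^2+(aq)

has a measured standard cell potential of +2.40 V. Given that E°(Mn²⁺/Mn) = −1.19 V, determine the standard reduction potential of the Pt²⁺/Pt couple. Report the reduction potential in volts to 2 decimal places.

+1.21 V

In the reaction as written the Pt²⁺/Pt couple is reduced (cathode) and Mn²⁺/Mn is oxidized (anode), so E°cell = E°(Pt²⁺/Pt) − E°(Mn²⁺/Mn).
E°(Pt²⁺/Pt) = E°cell + E°(anode) = +2.40 + (−1.19) = +1.21 V.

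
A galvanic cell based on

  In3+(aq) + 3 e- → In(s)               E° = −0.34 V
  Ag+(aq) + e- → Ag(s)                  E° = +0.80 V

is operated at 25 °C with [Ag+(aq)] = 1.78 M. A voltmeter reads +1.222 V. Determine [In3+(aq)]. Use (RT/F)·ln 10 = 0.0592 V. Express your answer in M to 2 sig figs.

The Ag⁺/Ag couple has the larger reduction potential, so it is the cathode: E°cell = +0.80 − (−0.34) = +1.14 V and n = 3.
Rearranging E = E° − (0.0592/n)·log Q gives log Q = 3(+1.14 − (+1.222))/0.0592 = −4.155.
The balanced reaction is 3 Ag+(aq) + In(s) → 3 Ag(s) + In3+(aq), so Q = [In3+(aq)] / [Ag+(aq)]^3.
Solving for the unknown gives log [In3+(aq)] = −3.404, so [In3+(aq)] ≈ 0.00039 M.

0.00039 M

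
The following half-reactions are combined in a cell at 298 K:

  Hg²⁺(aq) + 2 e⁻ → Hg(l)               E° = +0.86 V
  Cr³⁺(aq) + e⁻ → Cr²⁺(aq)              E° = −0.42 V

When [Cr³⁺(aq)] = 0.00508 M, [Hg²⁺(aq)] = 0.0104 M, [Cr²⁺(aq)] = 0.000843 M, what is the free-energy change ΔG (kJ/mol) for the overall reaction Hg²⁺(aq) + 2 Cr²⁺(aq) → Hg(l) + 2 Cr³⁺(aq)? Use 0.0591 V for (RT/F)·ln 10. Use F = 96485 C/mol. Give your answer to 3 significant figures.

The standard cell potential is +0.86 − (−0.42) = +1.28 V, with n = 2 electrons in the balanced equation.
Q = [Cr³⁺(aq)]^2 / ([Hg²⁺(aq)]·[Cr²⁺(aq)]^2) = 3.49×10^3, so log Q = 3.543 and E = +1.28 − (0.0591/2)(3.543) = +1.1753 V.
Finally ΔG = −nFE = −(2)(96485 C/mol)(+1.1753 V) = −227 kJ/mol.

−227 kJ/mol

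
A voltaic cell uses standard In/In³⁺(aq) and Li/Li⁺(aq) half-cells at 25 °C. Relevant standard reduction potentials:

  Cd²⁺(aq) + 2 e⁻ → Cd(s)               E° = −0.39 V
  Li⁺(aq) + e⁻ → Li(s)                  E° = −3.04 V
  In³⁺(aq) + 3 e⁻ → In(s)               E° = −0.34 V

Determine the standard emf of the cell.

The In³⁺/In couple has the higher E°, so In ion is reduced (cathode) and Li is oxidized (anode).
E°cell = E°(cathode) − E°(anode) = −0.34 − (−3.04) = +2.70 V.

+2.70 V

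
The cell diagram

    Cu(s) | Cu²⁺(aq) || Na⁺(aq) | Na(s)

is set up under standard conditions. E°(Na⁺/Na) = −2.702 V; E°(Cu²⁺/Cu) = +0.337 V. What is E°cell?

−3.039 V

By convention the left-hand electrode in cell notation is the anode (oxidation) and the right-hand electrode is the cathode (reduction).
E°cell = E°(right) − E°(left) = −2.702 − (+0.337) = −3.039 V.
The negative sign shows that, as written, the cell would require an external voltage to drive the reaction.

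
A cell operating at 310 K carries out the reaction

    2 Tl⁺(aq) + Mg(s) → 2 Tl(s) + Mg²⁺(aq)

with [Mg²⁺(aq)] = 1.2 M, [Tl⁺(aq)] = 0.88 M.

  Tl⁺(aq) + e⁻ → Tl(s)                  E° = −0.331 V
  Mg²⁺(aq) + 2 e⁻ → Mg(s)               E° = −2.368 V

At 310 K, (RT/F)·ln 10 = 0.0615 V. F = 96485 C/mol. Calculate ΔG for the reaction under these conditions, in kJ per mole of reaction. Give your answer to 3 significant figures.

With Tl⁺/Tl reduced at the cathode, E°cell = −0.331 − (−2.368) = +2.037 V and n = 2.
The reaction quotient is [Mg²⁺(aq)] / [Tl⁺(aq)]^2 = 1.55; by Nernst, E = +2.037 − (0.0615/2)(0.190) = +2.0312 V.
ΔG = −nFE = −(2)(96485)(+2.0312) J/mol = −392 kJ/mol.

−392 kJ/mol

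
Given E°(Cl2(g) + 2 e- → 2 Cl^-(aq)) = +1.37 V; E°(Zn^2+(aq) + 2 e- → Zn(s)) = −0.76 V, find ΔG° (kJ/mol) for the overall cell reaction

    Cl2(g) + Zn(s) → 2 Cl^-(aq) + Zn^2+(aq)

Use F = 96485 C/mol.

In the reaction as written Cl2(g) is reduced, so the Cl₂/Cl⁻ couple is the cathode and Zn²⁺/Zn is the anode.
E°cell = +1.37 − (−0.76) = +2.13 V; balancing electrons gives n = 2.
ΔG° = −nFE°cell = −(2)(96485)(+2.13) J/mol = −411 kJ/mol.

−411 kJ/mol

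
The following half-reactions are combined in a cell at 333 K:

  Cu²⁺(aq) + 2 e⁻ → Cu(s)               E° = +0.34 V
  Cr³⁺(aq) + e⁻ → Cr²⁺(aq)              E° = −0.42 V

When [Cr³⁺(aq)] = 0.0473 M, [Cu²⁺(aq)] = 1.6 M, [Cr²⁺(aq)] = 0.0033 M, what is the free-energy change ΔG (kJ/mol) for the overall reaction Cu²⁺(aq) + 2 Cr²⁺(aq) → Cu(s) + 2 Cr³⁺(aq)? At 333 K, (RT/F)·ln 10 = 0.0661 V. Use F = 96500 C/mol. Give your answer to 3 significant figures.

−133 kJ/mol

The standard cell potential is +0.34 − (−0.42) = +0.76 V, with n = 2 electrons in the balanced equation.
The reaction quotient is [Cr³⁺(aq)]^2 / ([Cu²⁺(aq)]·[Cr²⁺(aq)]^2) = 128; by Nernst, E = +0.76 − (0.0661/2)(2.109) = +0.6903 V.
ΔG = −nFE = −(2)(96500)(+0.6903) J/mol = −133 kJ/mol.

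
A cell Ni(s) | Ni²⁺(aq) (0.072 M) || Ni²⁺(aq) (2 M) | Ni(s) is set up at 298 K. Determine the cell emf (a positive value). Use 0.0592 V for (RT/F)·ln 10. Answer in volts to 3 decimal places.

0.043 V

For a concentration cell E°cell = 0, since both electrodes use the same couple.
The compartment with the higher Ni²⁺(aq) concentration (2 M) acts as the cathode; ions are reduced there and produced at the dilute (0.072 M) anode.
With n = 2, Ecell = −(0.0592/2)·log([dilute]/[conc]) = −(0.0592/2)·log(0.072/2) = +0.043 V.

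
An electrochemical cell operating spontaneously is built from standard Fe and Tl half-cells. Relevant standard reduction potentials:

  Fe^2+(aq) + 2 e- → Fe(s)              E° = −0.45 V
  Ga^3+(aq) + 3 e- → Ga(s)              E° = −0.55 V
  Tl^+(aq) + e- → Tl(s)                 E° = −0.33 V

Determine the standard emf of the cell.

The Tl⁺/Tl couple has the higher E°, so Tl ion is reduced (cathode) and Fe is oxidized (anode).
E°cell = E°(cathode) − E°(anode) = −0.33 − (−0.45) = +0.12 V.

+0.12 V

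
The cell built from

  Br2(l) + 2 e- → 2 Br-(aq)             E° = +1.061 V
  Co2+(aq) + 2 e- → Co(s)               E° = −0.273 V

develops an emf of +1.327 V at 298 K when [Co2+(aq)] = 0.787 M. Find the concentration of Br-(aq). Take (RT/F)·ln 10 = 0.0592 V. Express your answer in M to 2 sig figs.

With Br₂/Br⁻ at the cathode and Co²⁺/Co at the anode, E°cell = +1.061 − (−0.273) = +1.334 V (n = 2).
Rearranging E = E° − (0.0592/n)·log Q gives log Q = 2(+1.334 − (+1.327))/0.0592 = 0.236.
Balancing electrons gives Br2(l) + Co(s) → 2 Br-(aq) + Co2+(aq); thus Q = [Br-(aq)]^2·[Co2+(aq)].
Substituting the known concentrations and solving, log [Br-(aq)] = 0.170 and [Br-(aq)] = 1.5 M.

1.5 M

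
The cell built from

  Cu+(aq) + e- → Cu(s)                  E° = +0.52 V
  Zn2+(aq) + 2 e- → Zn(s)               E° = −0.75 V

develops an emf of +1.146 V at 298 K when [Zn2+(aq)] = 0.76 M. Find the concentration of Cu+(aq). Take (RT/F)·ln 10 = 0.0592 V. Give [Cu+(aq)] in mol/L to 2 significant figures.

0.0070 M

With Cu⁺/Cu at the cathode and Zn²⁺/Zn at the anode, E°cell = +0.52 − (−0.75) = +1.27 V (n = 2).
From the Nernst equation, log Q = n(E° − E)/0.0592 = 2·(+1.27 − (+1.146))/0.0592 = 4.189.
Balancing electrons gives 2 Cu+(aq) + Zn(s) → 2 Cu(s) + Zn2+(aq); thus Q = [Zn2+(aq)] / [Cu+(aq)]^2.
Substituting the known concentrations and solving, log [Cu+(aq)] = −2.154 and [Cu+(aq)] = 0.0070 M.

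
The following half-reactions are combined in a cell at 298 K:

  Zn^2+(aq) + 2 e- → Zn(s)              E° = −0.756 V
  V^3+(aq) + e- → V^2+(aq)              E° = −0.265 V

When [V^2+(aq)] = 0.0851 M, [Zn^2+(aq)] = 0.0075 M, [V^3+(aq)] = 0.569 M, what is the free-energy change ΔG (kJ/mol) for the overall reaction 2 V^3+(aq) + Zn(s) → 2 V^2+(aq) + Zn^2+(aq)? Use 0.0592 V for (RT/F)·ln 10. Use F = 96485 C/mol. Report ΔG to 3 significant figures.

−116 kJ/mol

The standard cell potential is −0.265 − (−0.756) = +0.491 V, with n = 2 electrons in the balanced equation.
The reaction quotient is ([V^2+(aq)]^2·[Zn^2+(aq)]) / [V^3+(aq)]^2 = 0.000168; by Nernst, E = +0.491 − (0.0592/2)(−3.775) = +0.6027 V.
Then ΔG = −nFE = −2 × 96485 × +0.6027 J/mol = −116 kJ/mol.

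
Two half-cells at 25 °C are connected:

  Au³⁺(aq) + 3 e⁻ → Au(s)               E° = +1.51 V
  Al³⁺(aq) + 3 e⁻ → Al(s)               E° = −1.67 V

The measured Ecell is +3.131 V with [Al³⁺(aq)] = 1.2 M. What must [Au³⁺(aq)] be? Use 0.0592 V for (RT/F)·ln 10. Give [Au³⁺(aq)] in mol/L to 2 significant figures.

0.0039 M

The Au³⁺/Au couple has the larger reduction potential, so it is the cathode: E°cell = +1.51 − (−1.67) = +3.18 V and n = 3.
From the Nernst equation, log Q = n(E° − E)/0.0592 = 3·(+3.18 − (+3.131))/0.0592 = 2.483.
The balanced reaction is Au³⁺(aq) + Al(s) → Au(s) + Al³⁺(aq), so Q = [Al³⁺(aq)] / [Au³⁺(aq)].
Isolating [Au³⁺(aq)] in Q = 10^{2.483} yields log [Au³⁺(aq)] = −2.404, i.e. 0.0039 M.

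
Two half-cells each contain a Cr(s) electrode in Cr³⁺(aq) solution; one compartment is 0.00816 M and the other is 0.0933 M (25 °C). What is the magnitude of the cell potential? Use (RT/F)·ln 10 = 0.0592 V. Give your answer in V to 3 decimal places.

0.021 V

For a concentration cell E°cell = 0, since both electrodes use the same couple.
The compartment with the higher Cr³⁺(aq) concentration (0.0933 M) acts as the cathode; ions are reduced there and produced at the dilute (0.00816 M) anode.
With n = 3, Ecell = −(0.0592/3)·log([dilute]/[conc]) = −(0.0592/3)·log(0.00816/0.0933) = +0.021 V.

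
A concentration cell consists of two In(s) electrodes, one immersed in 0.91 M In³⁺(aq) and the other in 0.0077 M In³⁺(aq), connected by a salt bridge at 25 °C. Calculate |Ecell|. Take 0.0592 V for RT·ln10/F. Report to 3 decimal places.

For a concentration cell E°cell = 0, since both electrodes use the same couple.
The compartment with the higher In³⁺(aq) concentration (0.91 M) acts as the cathode; ions are reduced there and produced at the dilute (0.0077 M) anode.
With n = 3, Ecell = −(0.0592/3)·log([dilute]/[conc]) = −(0.0592/3)·log(0.0077/0.91) = +0.041 V.

0.041 V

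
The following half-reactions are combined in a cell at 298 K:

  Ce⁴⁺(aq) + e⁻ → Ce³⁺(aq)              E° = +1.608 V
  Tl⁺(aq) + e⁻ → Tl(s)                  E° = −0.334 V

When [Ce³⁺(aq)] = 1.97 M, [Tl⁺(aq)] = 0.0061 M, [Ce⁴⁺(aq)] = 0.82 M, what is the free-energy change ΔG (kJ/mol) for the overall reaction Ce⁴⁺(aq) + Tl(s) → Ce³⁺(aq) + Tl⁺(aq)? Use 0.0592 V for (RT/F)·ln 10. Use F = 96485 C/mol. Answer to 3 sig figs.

The standard cell potential is +1.608 − (−0.334) = +1.942 V, with n = 1 electron in the balanced equation.
Q = ([Ce³⁺(aq)]·[Tl⁺(aq)]) / [Ce⁴⁺(aq)] = 0.0147, so log Q = −1.834 and E = +1.942 − (0.0592/1)(−1.834) = +2.0506 V.
Finally ΔG = −nFE = −(1)(96485 C/mol)(+2.0506 V) = −198 kJ/mol.

−198 kJ/mol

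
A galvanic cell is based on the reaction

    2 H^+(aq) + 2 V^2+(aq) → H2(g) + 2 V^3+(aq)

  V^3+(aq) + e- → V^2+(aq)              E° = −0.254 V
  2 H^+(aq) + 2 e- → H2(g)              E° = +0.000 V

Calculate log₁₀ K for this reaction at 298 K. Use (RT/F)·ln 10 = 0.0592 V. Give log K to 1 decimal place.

log K = 8.6

The 2H⁺/H₂ couple is reduced (cathode); E°cell = +0.000 − (−0.254) = +0.254 V with n = 2.
At equilibrium E = 0, so log K = nE°cell / 0.0592 = (2)(+0.254) / 0.0592 = 8.6.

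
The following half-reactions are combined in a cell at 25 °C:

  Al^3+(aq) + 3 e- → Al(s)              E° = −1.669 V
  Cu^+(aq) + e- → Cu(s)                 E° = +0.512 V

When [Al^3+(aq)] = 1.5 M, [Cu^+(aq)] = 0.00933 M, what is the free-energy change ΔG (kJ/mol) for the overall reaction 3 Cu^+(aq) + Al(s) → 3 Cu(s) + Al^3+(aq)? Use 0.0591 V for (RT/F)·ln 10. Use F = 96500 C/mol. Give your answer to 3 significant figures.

With Cu⁺/Cu reduced at the cathode, E°cell = +0.512 − (−1.669) = +2.181 V and n = 3.
Here Q = [Al^3+(aq)] / [Cu^+(aq)]^3 = 1.85×10^6 (log Q = 6.266), giving E = +2.181 − (0.0591/3)·(6.266) = +2.0576 V.
Then ΔG = −nFE = −3 × 96500 × +2.0576 J/mol = −596 kJ/mol.

−596 kJ/mol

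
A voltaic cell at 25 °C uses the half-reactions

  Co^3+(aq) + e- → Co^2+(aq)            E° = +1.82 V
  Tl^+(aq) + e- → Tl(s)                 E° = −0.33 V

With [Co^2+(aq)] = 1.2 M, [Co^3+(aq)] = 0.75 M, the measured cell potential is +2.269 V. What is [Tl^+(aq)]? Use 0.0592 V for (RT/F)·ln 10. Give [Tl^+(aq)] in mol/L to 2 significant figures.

Co³⁺/Co²⁺ is the cathode (higher E°); E°cell = +1.82 − (−0.33) = +2.15 V with n = 1.
Rearranging E = E° − (0.0592/n)·log Q gives log Q = 1(+2.15 − (+2.269))/0.0592 = −2.010.
The balanced reaction is Co^3+(aq) + Tl(s) → Co^2+(aq) + Tl^+(aq), so Q = ([Co^2+(aq)]·[Tl^+(aq)]) / [Co^3+(aq)].
Isolating [Tl^+(aq)] in Q = 10^{−2.010} yields log [Tl^+(aq)] = −2.214, i.e. 0.0061 M.

0.0061 M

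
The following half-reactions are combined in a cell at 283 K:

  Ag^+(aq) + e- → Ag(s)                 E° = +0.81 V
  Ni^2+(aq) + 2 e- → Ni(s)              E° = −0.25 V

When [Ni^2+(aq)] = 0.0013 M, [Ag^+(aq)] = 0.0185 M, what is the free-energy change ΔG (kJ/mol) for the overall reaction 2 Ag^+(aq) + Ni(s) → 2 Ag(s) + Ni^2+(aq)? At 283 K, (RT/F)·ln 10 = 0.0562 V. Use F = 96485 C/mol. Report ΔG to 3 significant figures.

E°cell = +0.81 − (−0.25) = +1.06 V; the balanced reaction transfers n = 2 electrons.
Q = [Ni^2+(aq)] / [Ag^+(aq)]^2 = 3.8, so log Q = 0.580 and E = +1.06 − (0.0562/2)(0.580) = +1.0437 V.
Then ΔG = −nFE = −2 × 96485 × +1.0437 J/mol = −201 kJ/mol.

−201 kJ/mol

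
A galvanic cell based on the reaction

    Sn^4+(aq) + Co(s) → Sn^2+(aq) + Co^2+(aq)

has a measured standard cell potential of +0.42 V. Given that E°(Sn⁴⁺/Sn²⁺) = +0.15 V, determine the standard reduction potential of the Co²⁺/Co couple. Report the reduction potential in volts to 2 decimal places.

−0.27 V

In the reaction as written the Sn⁴⁺/Sn²⁺ couple is reduced (cathode) and Co²⁺/Co is oxidized (anode), so E°cell = E°(Sn⁴⁺/Sn²⁺) − E°(Co²⁺/Co).
E°(Co²⁺/Co) = E°(cathode) − E°cell = +0.15 − (+0.42) = −0.27 V.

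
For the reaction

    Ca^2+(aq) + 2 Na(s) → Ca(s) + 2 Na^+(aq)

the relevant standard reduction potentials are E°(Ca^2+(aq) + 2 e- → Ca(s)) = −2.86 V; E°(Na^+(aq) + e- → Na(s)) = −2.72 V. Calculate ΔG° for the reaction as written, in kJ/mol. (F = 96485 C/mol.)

In the reaction as written Ca^2+(aq) is reduced, so the Ca²⁺/Ca couple is the cathode and Na⁺/Na is the anode.
E°cell = −2.86 − (−2.72) = −0.14 V; balancing electrons gives n = 2.
ΔG° = −nFE°cell = −(2)(96485)(−0.14) J/mol = +27.0 kJ/mol.

+27.0 kJ/mol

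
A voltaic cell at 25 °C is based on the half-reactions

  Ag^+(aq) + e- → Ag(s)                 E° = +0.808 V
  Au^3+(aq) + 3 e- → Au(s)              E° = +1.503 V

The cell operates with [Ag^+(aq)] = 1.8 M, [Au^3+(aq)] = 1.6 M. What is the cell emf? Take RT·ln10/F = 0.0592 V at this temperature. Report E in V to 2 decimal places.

+0.68 V

Since E°(Au³⁺/Au) > E°(Ag⁺/Ag), Au³⁺/Au serves as the cathode.
E°cell = +1.503 − (+0.808) = +0.695 V, with n = 3 electrons transferred.
Balancing gives Au^3+(aq) + 3 Ag(s) → Au(s) + 3 Ag^+(aq); hence Q = [Ag^+(aq)]^3 / [Au^3+(aq)] = 3.65 (log Q = 0.562).
Applying E = E° − (RT ln10/nF)·log Q gives +0.695 − (0.0592/3)(0.562) = +0.68 V.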